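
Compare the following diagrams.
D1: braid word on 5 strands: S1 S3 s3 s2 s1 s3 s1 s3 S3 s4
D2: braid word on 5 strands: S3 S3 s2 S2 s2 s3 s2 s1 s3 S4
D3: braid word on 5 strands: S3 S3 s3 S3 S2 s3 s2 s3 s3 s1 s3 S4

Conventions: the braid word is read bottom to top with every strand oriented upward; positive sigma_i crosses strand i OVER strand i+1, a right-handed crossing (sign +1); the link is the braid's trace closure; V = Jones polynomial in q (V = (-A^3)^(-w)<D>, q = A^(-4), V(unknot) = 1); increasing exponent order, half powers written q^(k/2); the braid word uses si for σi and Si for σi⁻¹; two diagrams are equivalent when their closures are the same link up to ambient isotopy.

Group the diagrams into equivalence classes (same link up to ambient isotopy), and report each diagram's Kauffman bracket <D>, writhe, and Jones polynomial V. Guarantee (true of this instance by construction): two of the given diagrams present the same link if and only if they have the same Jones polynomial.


grouping into links: {D1, D2, D3}
V(D1) = 1  (w +4, c 10, <D> = A^12)
V(D2) = 1  [10 crossings, <D> = A^6, w = +2]
D3 (bracket A^6; 12 crossings at w = +2): V = 1
why: all 3 diagrams share one V(q), hence one class


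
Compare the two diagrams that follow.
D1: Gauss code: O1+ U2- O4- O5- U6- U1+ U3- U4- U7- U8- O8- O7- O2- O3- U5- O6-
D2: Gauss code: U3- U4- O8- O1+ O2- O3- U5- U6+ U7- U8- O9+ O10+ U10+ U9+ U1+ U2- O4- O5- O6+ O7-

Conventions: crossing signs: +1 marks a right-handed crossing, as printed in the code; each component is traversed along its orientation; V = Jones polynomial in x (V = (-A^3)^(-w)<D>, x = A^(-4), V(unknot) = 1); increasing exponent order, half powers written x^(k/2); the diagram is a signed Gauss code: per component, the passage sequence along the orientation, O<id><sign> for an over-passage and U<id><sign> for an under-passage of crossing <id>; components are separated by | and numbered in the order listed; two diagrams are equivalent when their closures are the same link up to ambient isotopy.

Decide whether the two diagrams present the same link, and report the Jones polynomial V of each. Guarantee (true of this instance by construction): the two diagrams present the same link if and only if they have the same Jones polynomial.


same link: yes
V(D1) = -x^-4 + x^-3 + x^-1  [8 crossings, <D> = A^-14 + A^-6 - A^-2, w = -6]
V(D2) = -x^-4 + x^-3 + x^-1  [10 crossings, <D> = A^-2 + A^6 - A^10, w = -2]
insight: all 2 diagrams share one V(x), hence one class


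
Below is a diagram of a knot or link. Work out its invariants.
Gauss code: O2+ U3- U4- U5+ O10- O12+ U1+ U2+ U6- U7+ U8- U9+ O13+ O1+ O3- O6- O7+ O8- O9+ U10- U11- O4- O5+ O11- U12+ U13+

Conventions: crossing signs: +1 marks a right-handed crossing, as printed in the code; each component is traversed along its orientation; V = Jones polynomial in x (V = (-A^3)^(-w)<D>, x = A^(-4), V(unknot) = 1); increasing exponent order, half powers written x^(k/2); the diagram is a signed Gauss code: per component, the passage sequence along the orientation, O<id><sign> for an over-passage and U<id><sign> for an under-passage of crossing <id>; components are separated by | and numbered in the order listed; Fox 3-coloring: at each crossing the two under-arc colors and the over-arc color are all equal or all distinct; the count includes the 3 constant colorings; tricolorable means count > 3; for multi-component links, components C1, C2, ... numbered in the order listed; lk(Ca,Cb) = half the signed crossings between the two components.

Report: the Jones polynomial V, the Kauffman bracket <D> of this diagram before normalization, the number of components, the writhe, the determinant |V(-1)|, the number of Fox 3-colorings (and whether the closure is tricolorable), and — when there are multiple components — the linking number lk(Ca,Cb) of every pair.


V = 1
<D> = -A^3 (w = +1)
1 component over 13 crossings, w = +1
3 Fox colorings among 3^13, |V(-1)| = 1: not tricolorable
why: det 1 = |V(-1)|; not divisible by 3, so not tricolorable


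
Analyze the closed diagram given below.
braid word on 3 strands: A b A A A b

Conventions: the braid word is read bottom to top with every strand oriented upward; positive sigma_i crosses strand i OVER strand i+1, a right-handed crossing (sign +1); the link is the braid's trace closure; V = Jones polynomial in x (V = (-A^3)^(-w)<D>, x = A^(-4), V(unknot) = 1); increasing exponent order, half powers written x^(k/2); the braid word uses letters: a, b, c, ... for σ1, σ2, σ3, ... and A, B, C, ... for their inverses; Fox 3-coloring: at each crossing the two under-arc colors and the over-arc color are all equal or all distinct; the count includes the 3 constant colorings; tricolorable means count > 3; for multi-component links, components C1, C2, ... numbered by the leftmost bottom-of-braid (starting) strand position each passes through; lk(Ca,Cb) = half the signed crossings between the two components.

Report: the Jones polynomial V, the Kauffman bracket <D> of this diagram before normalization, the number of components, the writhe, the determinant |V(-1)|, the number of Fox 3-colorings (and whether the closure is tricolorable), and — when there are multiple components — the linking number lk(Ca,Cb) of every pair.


V = x^-5 - 2x^-4 + 2x^-3 - 2x^-2 + 2x^-1 - 1 + x
<D> = A^-10 - A^-6 + 2A^-2 - 2A^2 + 2A^6 - 2A^10 + A^14 (w = -2)
1 component over 6 crossings, w = -2
3 Fox colorings among 3^6, |V(-1)| = 11: not tricolorable
why: the span of V is 6, forcing >= 6 crossings in any diagram


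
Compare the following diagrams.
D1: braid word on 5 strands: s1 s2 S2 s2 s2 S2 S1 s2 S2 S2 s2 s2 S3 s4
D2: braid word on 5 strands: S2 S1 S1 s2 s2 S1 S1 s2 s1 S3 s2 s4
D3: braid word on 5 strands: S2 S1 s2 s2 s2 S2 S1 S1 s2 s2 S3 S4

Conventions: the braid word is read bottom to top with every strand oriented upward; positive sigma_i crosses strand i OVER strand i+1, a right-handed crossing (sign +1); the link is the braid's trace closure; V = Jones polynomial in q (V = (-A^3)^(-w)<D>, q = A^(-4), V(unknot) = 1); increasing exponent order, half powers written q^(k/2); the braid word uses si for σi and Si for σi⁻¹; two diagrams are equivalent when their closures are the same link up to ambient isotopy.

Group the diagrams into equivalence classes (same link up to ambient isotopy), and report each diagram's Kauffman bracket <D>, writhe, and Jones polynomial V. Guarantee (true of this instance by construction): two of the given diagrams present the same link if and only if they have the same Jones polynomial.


classes: {D1} | {D2, D3}
V(D1) = 1  [14 crossings, <D> = A^6, w = +2]
V(D2) = -q^-3 + 2q^-2 - 2q^-1 + 3 - 2q + 2q^2 - q^3  (w 0, c 12, <D> = -A^-12 + 2A^-8 - 2A^-4 + 3 - 2A^4 + 2A^8 - A^12)
V(D3) = -q^-3 + 2q^-2 - 2q^-1 + 3 - 2q + 2q^2 - q^3  [12 crossings, <D> = -A^-18 + 2A^-14 - 2A^-10 + 3A^-6 - 2A^-2 + 2A^2 - A^6, w = -2]
note: V(q) takes 2 values over 3 diagrams, fixing the grouping


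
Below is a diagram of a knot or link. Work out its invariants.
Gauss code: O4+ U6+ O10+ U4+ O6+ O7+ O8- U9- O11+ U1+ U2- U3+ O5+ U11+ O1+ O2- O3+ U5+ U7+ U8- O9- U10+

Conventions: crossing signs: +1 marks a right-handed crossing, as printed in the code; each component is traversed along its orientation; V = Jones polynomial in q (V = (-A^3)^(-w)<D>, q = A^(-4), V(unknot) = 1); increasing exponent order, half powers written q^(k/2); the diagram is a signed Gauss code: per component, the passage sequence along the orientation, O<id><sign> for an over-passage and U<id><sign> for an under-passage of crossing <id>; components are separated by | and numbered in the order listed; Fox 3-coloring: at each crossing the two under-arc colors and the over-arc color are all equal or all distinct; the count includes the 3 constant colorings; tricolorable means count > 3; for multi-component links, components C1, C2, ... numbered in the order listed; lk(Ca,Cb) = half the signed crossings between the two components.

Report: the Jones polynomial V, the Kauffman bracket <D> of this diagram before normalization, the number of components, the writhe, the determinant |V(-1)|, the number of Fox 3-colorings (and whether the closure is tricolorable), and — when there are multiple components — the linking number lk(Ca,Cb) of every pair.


V(q) = q^2 + 2q^4 - 2q^5 + q^6 - 2q^7 + q^8
bracket: -A^-17 + 2A^-13 - A^-9 + 2A^-5 - 2A^-1 - A^7, w = +5
1 component, writhe +5, over 11 crossings
det 9, colorings 27 of 3^11 — tricolorable
observation: w = +5 (over 11 crossings) is diagram-only; (-A^3)^(-5) removes it from V


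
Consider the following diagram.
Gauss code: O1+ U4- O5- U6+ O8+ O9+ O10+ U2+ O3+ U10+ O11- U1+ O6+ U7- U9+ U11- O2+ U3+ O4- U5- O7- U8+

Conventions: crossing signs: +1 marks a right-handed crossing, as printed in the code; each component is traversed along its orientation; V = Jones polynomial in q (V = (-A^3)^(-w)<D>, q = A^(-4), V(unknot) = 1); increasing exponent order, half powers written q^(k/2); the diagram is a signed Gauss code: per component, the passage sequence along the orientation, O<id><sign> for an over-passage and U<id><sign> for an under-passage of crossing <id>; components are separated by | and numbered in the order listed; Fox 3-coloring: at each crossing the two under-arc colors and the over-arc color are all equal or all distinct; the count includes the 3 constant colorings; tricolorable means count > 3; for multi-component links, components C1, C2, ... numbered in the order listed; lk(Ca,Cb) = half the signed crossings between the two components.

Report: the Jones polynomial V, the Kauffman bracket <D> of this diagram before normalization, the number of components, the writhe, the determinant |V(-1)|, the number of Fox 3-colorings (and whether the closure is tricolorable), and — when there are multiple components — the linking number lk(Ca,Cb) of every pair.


V(q) = -q^-2 + 3q^-1 - 5 + 7q - 7q^2 + 8q^3 - 6q^4 + 4q^5 - 2q^6
bracket: 2A^-15 - 4A^-11 + 6A^-7 - 8A^-3 + 7A - 7A^5 + 5A^9 - 3A^13 + A^17, w = +3
1 component, writhe +3, over 11 crossings
det 43, colorings 3 of 3^11 — not tricolorable
observation: w = +3 (over 11 crossings) is diagram-only; (-A^3)^(-3) removes it from V


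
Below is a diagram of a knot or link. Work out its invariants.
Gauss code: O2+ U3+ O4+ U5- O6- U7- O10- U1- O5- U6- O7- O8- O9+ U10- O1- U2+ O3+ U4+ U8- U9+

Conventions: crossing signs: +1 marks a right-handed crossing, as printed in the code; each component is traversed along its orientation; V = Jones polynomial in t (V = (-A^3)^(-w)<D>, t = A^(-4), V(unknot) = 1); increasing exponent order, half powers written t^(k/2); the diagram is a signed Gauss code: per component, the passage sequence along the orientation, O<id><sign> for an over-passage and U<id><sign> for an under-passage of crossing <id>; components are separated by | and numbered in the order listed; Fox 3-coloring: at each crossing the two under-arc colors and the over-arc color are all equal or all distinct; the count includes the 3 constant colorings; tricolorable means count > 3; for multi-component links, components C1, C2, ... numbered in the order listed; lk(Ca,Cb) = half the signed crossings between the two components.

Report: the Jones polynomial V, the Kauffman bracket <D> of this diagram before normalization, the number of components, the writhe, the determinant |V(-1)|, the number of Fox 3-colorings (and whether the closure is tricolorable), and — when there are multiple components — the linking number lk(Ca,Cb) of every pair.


V = -t^-6 + t^-5 - 2t^-4 + 3t^-3 - 2t^-2 + 3t^-1 - 1 + t - t^2
<D> = -A^-14 + A^-10 - A^-6 + 3A^-2 - 2A^2 + 3A^6 - 2A^10 + A^14 - A^18 (w = -2)
1 component over 10 crossings, w = -2
9 Fox colorings among 3^10, |V(-1)| = 15: tricolorable
why: |V(-1)| = 15: so tricolorable, since 3 divides 15


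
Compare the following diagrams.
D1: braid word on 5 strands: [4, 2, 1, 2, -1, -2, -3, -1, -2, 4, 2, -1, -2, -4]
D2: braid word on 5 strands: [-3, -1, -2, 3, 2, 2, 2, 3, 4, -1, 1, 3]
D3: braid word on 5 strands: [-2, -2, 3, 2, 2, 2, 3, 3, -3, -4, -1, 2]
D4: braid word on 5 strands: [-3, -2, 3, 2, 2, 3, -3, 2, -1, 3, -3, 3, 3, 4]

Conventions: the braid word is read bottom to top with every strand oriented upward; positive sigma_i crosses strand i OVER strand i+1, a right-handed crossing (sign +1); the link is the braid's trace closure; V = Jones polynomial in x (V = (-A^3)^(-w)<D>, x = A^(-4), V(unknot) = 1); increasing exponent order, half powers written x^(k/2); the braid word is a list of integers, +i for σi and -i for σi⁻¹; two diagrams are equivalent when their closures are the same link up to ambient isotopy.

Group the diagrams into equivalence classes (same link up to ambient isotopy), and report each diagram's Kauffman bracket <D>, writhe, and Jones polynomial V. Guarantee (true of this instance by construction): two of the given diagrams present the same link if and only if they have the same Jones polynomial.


equivalence classes: {D1} | {D2, D3, D4}
D1 (bracket A^-6; 14 crossings at w = -2): V = 1
V(D2) = x - x^2 + 2x^3 - x^4 + x^5 - x^6  [12 crossings, <D> = -A^-12 + A^-8 - A^-4 + 2 - A^4 + A^8, w = +4]
V(D3) = x - x^2 + 2x^3 - x^4 + x^5 - x^6  (w +2, c 12, <D> = -A^-18 + A^-14 - A^-10 + 2A^-6 - A^-2 + A^2)
D4 (bracket -A^-12 + A^-8 - A^-4 + 2 - A^4 + A^8; 14 crossings at w = +4): V = x - x^2 + 2x^3 - x^4 + x^5 - x^6
observation: 2 values of V(x) split the 4 diagrams


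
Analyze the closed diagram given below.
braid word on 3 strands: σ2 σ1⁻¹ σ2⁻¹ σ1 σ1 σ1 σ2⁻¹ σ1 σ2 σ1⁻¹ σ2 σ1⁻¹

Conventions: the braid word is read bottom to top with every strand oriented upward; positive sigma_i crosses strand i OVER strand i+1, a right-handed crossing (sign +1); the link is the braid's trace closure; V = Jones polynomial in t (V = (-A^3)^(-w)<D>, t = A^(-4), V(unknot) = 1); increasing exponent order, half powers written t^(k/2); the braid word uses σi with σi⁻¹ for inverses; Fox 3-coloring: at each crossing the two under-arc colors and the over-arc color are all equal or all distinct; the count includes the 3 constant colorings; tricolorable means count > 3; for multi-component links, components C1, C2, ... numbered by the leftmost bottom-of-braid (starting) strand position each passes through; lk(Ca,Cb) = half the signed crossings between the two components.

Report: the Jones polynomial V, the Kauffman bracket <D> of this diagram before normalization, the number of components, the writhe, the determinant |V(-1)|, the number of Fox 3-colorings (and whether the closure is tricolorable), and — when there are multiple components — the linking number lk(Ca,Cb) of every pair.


V = t^-3 - 2t^-2 + 3t^-1 - 4 + 6t - 6t^2 + 6t^3 - 5t^4 + 3t^5 - 2t^6 + t^7
<D> = A^-22 - 2A^-18 + 3A^-14 - 5A^-10 + 6A^-6 - 6A^-2 + 6A^2 - 4A^6 + 3A^10 - 2A^14 + A^18 (w = +2)
1 component over 12 crossings, w = +2
9 Fox colorings among 3^12, |V(-1)| = 39: tricolorable
why: det 39 = |V(-1)|; divisible by 3, so tricolorable


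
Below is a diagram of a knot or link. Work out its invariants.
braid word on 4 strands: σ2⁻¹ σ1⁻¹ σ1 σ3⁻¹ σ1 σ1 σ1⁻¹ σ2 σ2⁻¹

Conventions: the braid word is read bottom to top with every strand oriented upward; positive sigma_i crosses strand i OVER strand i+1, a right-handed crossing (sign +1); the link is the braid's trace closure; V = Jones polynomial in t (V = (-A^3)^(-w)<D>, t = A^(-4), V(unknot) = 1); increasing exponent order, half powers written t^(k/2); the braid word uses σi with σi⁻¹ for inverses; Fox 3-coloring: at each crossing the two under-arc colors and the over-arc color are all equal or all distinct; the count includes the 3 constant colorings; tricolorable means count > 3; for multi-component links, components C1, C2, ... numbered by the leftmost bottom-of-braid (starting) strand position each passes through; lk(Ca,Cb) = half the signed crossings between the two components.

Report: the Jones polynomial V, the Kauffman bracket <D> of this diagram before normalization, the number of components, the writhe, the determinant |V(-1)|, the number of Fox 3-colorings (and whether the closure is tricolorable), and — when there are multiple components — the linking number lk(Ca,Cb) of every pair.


V(t) = 1
bracket: -A^-3, w = -1
1 component, writhe -1, over 9 crossings
det 1, colorings 3 of 3^9 — not tricolorable
observation: w = -1 shifts under R1 moves; the (-A^3)^(1) factor cancels that in V


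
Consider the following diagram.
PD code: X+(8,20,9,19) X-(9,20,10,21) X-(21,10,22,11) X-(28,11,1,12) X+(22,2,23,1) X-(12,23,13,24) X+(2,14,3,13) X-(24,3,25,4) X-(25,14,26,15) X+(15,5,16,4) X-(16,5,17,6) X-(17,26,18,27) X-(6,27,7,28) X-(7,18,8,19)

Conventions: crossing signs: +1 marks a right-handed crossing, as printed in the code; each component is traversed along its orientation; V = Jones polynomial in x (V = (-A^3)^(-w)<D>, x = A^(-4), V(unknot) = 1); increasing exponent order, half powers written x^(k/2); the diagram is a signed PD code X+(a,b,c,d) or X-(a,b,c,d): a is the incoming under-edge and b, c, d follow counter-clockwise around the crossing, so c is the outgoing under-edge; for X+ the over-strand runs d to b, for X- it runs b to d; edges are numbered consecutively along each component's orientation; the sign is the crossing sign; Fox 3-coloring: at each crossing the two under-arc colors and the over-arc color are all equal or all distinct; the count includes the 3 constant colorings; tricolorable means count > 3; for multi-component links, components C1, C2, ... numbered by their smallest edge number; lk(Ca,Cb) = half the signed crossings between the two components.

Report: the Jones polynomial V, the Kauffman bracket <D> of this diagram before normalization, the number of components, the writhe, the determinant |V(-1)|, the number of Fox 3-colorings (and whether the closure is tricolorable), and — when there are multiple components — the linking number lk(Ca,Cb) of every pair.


Jones polynomial: V(x) = x^-8 - 2x^-7 + x^-6 - 2x^-5 + 2x^-4 + x^-2
<D> = A^-10 + 2A^-2 - 2A^2 + A^6 - 2A^10 + A^14; writhe -6
components 1, writhe -6 (14 crossings)
3-colorings: 27 of 3^14, det 9 — tricolorable
note: w = -6 shifts under R1 moves; the (-A^3)^(6) factor cancels that in V


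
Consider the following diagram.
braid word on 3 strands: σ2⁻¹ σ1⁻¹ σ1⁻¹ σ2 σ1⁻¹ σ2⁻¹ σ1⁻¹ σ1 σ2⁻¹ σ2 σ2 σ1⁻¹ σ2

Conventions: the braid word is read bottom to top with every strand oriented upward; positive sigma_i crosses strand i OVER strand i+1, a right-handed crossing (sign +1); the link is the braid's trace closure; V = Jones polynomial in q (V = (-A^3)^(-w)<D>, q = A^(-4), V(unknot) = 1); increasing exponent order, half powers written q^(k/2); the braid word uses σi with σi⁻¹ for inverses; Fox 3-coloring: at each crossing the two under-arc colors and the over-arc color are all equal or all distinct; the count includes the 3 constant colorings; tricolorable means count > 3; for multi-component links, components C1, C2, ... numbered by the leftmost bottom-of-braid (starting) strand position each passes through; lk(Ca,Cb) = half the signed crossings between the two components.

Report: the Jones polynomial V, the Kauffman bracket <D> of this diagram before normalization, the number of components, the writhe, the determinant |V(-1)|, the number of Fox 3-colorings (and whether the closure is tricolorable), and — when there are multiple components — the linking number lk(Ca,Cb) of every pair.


V = -q^(-11/2) + q^(-9/2) - q^(-7/2) - q^(-3/2)
<D> = A^-3 + A^5 - A^9 + A^13 (w = -3)
2 components over 13 crossings, w = -3
lk(C1,C2): -2
3 Fox colorings among 3^13, |V(-1)| = 4: not tricolorable
why: det 4 = |V(-1)|; not divisible by 3, so not tricolorable


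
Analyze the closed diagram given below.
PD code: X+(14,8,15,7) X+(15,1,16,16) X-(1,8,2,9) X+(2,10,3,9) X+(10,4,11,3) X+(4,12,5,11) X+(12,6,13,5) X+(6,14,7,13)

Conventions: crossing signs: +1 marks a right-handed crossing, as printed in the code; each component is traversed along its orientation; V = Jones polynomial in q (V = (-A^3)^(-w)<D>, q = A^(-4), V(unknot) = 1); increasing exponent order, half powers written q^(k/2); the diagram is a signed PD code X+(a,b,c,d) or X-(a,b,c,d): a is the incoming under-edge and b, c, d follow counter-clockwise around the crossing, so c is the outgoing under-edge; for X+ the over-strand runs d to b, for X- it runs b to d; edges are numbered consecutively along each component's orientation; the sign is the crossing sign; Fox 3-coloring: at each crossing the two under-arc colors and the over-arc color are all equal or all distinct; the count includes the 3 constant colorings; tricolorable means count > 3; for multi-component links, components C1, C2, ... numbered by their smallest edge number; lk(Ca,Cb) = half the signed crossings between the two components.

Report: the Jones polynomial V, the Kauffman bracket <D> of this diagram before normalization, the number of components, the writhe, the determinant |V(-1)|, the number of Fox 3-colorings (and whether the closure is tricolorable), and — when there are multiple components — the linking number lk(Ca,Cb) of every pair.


V = q^2 + q^4 - q^5 + q^6 - q^7
<D> = -A^-10 + A^-6 - A^-2 + A^2 + A^10 (w = +6)
1 component over 8 crossings, w = +6
3 Fox colorings among 3^8, |V(-1)| = 5: not tricolorable
why: |V(-1)| = 5: so not tricolorable, since 3 does not divide 5


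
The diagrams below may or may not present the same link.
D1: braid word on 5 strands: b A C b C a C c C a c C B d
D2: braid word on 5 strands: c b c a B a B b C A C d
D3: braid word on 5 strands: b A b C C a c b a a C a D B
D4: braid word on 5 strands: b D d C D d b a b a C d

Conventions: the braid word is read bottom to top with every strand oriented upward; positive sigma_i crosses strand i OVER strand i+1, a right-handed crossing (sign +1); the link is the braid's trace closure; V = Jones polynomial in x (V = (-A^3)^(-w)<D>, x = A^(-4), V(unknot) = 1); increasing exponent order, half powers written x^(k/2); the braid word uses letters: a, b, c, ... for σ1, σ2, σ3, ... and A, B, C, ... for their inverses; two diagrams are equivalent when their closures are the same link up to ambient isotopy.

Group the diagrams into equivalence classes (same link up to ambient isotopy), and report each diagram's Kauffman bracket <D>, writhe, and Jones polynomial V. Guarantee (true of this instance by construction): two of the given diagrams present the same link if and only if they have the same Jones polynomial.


grouping into links: {D1} | {D2} | {D3, D4}
V(D1) = -x^-4 + x^-3 + x^-1  (w 0, c 14, <D> = A^4 + A^12 - A^16)
V(D2) = 1  [12 crossings, <D> = A^6, w = +2]
V(D3) = x^-1 - 1 + 2x - 2x^2 + 2x^3 - 2x^4 + x^5  [14 crossings, <D> = A^-14 - 2A^-10 + 2A^-6 - 2A^-2 + 2A^2 - A^6 + A^10, w = +2]
V(D4) = x^-1 - 1 + 2x - 2x^2 + 2x^3 - 2x^4 + x^5  [12 crossings, <D> = A^-8 - 2A^-4 + 2 - 2A^4 + 2A^8 - A^12 + A^16, w = +4]
why: comparing 4 Jones polynomials yields 3 groups


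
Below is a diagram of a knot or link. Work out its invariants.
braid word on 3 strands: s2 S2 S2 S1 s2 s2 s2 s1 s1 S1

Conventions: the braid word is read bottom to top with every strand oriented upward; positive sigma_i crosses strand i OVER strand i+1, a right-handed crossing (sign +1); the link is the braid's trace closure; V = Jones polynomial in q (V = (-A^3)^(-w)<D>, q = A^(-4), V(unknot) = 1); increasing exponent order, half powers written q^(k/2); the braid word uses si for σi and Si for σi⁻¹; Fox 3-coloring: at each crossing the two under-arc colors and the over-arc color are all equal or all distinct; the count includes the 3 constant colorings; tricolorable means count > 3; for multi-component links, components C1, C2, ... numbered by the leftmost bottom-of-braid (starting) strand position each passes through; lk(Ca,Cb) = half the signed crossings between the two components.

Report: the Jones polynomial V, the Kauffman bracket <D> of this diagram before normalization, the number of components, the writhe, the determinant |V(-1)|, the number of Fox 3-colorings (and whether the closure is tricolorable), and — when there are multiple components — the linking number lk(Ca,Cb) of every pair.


V(q) = q + q^3 - q^4
bracket: -A^-10 + A^-6 + A^2, w = +2
1 component, writhe +2, over 10 crossings
det 3, colorings 9 of 3^10 — tricolorable
observation: |V(-1)| = 3: so tricolorable, since 3 divides 3


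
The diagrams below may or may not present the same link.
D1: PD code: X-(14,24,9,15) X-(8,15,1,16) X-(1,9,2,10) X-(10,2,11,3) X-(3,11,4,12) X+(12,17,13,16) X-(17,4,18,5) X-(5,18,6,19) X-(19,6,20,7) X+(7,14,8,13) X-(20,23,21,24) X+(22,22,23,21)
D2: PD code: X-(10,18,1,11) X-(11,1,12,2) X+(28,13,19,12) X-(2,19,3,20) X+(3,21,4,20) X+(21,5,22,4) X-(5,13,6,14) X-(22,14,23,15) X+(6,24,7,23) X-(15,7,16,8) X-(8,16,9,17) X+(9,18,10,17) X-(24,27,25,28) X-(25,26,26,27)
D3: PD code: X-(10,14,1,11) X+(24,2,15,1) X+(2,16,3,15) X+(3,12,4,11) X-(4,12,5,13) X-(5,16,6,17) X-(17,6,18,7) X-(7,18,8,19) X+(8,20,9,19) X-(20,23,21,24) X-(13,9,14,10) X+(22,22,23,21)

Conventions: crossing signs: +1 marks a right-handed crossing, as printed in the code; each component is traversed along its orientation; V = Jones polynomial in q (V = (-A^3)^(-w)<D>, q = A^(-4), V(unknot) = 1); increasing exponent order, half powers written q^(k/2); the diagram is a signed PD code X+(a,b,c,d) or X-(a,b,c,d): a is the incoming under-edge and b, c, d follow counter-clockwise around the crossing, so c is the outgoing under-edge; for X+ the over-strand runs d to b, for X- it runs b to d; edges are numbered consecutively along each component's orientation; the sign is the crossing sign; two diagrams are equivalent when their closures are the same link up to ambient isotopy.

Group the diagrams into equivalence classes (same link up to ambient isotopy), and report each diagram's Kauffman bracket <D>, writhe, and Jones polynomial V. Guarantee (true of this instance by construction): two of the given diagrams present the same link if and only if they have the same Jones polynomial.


classes: {D1} | {D2} | {D3}
V(D1) = q^-8 - q^-7 + 2q^-6 - q^-5 + 2q^-4 + q^-2  [12 crossings, <D> = A^-10 + 2A^-2 - A^2 + 2A^6 - A^10 + A^14, w = -6]
V(D2) = q^-5 - q^-4 + 2q^-3 - q^-2 + 2q^-1 + q  (w -4, c 14, <D> = A^-16 + 2A^-8 - A^-4 + 2 - A^4 + A^8)
V(D3) = q^-3 + q^-2 + q^-1 + 1  [12 crossings, <D> = A^-6 + A^-2 + A^2 + A^6, w = -2]
note: comparing 3 Jones polynomials yields 3 groups


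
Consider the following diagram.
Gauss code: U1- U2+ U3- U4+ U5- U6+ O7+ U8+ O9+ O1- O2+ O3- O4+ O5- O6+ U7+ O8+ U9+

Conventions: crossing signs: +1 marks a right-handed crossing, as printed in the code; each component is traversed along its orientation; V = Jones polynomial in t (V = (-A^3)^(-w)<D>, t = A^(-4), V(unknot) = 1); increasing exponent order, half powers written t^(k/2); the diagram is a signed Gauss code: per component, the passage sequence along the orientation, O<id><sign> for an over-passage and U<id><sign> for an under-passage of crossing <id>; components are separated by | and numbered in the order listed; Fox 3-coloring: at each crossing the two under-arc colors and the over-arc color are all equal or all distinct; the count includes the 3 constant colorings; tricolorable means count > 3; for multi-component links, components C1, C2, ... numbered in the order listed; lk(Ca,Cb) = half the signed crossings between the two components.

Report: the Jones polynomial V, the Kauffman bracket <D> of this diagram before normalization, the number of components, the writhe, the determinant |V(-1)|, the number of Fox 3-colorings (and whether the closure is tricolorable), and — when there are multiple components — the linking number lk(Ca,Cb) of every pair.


V(t) = t + t^3 - t^4
bracket: A^-7 - A^-3 - A^5, w = +3
1 component, writhe +3, over 9 crossings
det 3, colorings 9 of 3^9 — tricolorable
observation: |V(-1)| = 3: so tricolorable, since 3 divides 3


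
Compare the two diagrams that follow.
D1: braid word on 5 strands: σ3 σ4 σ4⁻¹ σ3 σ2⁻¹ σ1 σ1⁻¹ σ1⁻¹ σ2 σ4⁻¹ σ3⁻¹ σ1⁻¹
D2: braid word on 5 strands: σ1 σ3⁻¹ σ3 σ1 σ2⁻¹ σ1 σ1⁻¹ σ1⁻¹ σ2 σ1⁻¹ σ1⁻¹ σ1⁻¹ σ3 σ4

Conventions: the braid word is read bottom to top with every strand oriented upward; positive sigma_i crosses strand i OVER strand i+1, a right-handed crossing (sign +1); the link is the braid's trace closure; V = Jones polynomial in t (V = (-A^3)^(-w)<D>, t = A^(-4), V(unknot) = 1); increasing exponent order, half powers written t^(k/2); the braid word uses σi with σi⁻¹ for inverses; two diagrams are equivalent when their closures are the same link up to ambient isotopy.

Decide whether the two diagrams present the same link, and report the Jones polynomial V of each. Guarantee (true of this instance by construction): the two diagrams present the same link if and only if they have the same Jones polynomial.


equivalent: yes
D1 (bracket A^-6; 12 crossings at w = -2): V = 1
D2 (bracket 1; 14 crossings at w = 0): V = 1
key observation: D2 (14 crossings) and D1 (12) are Markov-related braid presentations


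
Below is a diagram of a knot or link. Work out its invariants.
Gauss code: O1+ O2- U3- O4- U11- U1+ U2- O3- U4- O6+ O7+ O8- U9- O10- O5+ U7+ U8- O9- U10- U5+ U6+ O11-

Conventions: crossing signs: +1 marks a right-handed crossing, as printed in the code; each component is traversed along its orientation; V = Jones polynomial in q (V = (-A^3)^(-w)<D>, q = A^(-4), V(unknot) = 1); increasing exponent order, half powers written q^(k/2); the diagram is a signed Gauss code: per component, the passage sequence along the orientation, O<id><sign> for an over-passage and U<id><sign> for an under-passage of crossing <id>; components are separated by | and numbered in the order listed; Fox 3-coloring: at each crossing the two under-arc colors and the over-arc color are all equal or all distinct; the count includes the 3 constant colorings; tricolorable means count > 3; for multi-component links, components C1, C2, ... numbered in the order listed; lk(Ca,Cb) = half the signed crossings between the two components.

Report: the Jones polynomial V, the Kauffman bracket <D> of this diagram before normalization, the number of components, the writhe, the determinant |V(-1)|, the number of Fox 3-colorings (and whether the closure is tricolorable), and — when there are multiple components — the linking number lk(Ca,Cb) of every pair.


Jones polynomial: V(q) = -q^-4 + q^-3 + q^-1
<D> = -A^-5 - A^3 + A^7; writhe -3
components 1, writhe -3 (11 crossings)
3-colorings: 9 of 3^11, det 3 — tricolorable
note: det 3 = |V(-1)|; divisible by 3, so tricolorable


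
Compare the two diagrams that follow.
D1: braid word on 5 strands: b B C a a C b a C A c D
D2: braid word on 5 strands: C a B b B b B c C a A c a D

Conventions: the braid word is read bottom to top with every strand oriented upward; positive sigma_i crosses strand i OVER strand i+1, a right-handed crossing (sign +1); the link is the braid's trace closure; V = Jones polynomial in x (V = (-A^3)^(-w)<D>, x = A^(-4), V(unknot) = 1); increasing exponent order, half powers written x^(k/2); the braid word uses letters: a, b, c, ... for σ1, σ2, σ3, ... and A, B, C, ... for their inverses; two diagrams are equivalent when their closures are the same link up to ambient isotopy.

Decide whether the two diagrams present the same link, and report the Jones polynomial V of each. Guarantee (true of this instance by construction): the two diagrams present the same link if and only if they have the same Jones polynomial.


same link: no
V(D1) = x^-2 + 2 + x^2  [12 crossings, <D> = A^-8 + 2 + A^8, w = 0]
D2 (bracket A^-12 + A^-8 + A^-4 + 1; 14 crossings at w = 0): V = 1 + x + x^2 + x^3
note: V(x) takes 2 values over 2 diagrams, fixing the grouping


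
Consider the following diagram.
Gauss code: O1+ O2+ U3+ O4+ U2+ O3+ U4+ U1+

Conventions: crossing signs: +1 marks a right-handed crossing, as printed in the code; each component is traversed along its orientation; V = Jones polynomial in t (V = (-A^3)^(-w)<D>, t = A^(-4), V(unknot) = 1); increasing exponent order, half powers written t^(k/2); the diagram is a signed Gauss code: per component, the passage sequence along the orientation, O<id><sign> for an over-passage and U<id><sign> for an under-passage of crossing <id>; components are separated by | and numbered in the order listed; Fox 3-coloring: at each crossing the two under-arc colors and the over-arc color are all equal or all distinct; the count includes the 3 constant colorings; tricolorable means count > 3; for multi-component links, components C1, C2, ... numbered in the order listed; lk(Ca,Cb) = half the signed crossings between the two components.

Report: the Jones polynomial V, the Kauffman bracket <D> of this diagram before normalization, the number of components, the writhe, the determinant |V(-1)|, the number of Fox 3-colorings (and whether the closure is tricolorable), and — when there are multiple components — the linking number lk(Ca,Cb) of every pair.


V = t + t^3 - t^4
<D> = -A^-4 + 1 + A^8 (w = +4)
1 component over 4 crossings, w = +4
9 Fox colorings among 3^4, |V(-1)| = 3: tricolorable
why: V spans 3 powers of t: at least 3 crossings in any diagram


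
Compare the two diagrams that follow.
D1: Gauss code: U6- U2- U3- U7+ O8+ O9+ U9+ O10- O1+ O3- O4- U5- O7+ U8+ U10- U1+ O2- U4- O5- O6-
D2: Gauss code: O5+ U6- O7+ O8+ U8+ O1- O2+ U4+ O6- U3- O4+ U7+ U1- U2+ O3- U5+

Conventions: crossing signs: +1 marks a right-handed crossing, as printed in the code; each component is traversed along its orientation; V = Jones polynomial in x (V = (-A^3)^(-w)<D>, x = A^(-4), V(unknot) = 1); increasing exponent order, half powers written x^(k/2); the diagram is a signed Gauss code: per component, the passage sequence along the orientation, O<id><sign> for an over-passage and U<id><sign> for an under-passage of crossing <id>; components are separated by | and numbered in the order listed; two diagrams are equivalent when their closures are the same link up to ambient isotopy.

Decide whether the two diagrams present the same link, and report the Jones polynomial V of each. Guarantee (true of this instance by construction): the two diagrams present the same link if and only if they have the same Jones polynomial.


same link: no
V(D1) = 1  [10 crossings, <D> = A^-6, w = -2]
D2 (bracket A^-2 - A^2 + A^6 - A^10 + A^14; 8 crossings at w = +2): V = x^-2 - x^-1 + 1 - x + x^2
note: 2 values of V(x) split the 2 diagrams


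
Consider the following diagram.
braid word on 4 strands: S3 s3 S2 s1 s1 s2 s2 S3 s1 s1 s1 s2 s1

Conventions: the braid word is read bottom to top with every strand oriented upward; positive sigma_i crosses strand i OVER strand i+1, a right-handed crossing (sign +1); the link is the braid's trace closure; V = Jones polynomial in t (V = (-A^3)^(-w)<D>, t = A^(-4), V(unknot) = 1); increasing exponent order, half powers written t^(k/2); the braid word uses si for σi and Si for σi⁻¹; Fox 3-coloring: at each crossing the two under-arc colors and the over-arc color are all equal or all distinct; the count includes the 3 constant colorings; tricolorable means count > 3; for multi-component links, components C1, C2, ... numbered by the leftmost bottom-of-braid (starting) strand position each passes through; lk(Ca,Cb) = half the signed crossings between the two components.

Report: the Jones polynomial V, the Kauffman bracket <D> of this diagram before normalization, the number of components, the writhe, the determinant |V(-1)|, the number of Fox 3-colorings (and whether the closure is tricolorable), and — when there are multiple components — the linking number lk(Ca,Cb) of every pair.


V(t) = t^3 + t^5 - t^8
bracket: A^-11 - A - A^9, w = +7
1 component, writhe +7, over 13 crossings
det 3, colorings 9 of 3^13 — tricolorable
observation: inverse pairs cancel, leaving σ2⁻¹ σ1 σ1 σ2 σ2 σ3⁻¹ σ1 σ1 σ1 σ2 σ1


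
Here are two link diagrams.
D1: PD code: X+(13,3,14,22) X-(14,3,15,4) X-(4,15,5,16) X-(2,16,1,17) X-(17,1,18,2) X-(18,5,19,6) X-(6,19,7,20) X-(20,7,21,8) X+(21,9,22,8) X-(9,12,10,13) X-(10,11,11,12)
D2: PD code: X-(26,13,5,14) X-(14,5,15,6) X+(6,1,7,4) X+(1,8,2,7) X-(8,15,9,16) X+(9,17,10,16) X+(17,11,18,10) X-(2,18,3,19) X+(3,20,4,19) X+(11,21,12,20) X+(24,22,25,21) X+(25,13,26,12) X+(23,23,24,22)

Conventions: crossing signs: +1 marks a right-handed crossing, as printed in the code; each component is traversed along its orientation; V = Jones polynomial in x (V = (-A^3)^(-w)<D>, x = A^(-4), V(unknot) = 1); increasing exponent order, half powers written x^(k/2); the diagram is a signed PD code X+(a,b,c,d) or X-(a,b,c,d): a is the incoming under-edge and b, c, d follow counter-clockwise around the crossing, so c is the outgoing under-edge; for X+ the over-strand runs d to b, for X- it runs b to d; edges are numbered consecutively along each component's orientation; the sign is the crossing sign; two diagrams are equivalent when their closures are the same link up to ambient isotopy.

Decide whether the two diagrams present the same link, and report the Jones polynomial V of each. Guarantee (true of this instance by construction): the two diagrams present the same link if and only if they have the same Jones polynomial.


equivalent: no
V(D1) = x^(-13/2) - x^(-11/2) + x^(-9/2) - 2x^(-7/2) - x^(-3/2)  (w -7, c 11, <D> = A^-15 + 2A^-7 - A^-3 + A - A^5)
V(D2) = -x^(1/2) - x^(5/2)  [13 crossings, <D> = A^5 + A^13, w = +5]
key observation: 2 classes among 2 diagrams; unequal V(x) rules out equality


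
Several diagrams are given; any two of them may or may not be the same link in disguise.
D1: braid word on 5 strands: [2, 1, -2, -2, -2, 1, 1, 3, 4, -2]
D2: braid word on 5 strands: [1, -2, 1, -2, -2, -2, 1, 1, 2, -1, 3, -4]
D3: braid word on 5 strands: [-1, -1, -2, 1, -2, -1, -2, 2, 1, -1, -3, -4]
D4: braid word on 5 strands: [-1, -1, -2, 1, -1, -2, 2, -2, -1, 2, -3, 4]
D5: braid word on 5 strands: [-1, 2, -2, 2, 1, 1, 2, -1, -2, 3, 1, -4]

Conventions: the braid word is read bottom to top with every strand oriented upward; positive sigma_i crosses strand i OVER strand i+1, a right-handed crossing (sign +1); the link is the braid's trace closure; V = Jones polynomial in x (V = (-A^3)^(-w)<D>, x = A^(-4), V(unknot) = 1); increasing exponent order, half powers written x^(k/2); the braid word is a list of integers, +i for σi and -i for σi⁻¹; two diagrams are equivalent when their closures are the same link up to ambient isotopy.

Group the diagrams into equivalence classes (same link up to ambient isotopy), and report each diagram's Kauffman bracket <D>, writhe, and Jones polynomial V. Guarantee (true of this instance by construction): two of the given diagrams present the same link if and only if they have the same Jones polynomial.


equivalence classes: {D1, D2} | {D3, D4} | {D5}
D1 (bracket -A^-6 + A^-2 - A^2 + 3A^6 - A^10 + A^14 - A^18; 10 crossings at w = +2): V = -x^-3 + x^-2 - x^-1 + 3 - x + x^2 - x^3
D2 (bracket -A^-12 + A^-8 - A^-4 + 3 - A^4 + A^8 - A^12; 12 crossings at w = 0): V = -x^-3 + x^-2 - x^-1 + 3 - x + x^2 - x^3
V(D3) = -x^-6 + x^-5 - x^-4 + 2x^-3 - x^-2 + x^-1  [12 crossings, <D> = A^-14 - A^-10 + 2A^-6 - A^-2 + A^2 - A^6, w = -6]
D4 (bracket A^-8 - A^-4 + 2 - A^4 + A^8 - A^12; 12 crossings at w = -4): V = -x^-6 + x^-5 - x^-4 + 2x^-3 - x^-2 + x^-1
D5 (bracket A^6; 12 crossings at w = +2): V = 1
key observation: comparing 5 Jones polynomials yields 3 groups


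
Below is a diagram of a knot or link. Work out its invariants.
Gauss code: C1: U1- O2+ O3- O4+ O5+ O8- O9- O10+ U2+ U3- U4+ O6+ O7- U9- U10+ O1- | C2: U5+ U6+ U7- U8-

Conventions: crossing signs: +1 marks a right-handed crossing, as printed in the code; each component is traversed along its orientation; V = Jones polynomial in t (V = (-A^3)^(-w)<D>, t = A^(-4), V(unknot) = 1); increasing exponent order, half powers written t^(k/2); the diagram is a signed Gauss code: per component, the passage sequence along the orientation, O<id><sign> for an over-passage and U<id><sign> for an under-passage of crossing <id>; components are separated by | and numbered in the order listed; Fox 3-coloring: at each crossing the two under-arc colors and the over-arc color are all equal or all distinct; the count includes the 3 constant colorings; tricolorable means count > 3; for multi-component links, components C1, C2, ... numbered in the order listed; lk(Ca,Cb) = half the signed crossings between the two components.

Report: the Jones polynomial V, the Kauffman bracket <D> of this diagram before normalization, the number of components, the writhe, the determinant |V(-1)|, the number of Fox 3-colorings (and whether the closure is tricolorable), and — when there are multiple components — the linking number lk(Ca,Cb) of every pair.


V(t) = -t^(-1/2) - t^(1/2)
bracket: -A^-2 - A^2, w = 0
2 components, writhe 0, over 10 crossings
lk(C1,C2) = 0
det 0, colorings 9 of 3^10 — tricolorable
observation: the span of V is 1, within the link bound 10 + 2 - 1
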